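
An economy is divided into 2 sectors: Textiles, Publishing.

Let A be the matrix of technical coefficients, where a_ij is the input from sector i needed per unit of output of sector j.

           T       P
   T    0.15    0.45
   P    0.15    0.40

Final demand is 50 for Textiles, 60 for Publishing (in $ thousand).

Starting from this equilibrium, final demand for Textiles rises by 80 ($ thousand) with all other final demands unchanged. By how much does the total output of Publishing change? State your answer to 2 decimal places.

I − A =
  [   0.85    -0.45]
  [  -0.15     0.60]
det(I−A) = (0.85)(0.60) − (-0.45)(-0.15) = 0.4425
adj(I−A) = [[0.60, 0.45], [0.15, 0.85]]
(I − A)⁻¹ = adj(I−A) / det(I−A) ≈
  [   1.3559     1.0169]
  [   0.3390     1.9209]
Δx = (I − A)⁻¹ Δd with Δd having +80 in the Textiles component and 0 elsewhere.
So Δx_P = L_PT · (+80), where L_PT = adj(I−A)_PT / det(I−A) = 0.15 / 0.4425.
Δx_P = 0.15 × (+80) / 0.4425 = 12.00 / 0.4425 ≈ 27.12.

Δx_P = 27.12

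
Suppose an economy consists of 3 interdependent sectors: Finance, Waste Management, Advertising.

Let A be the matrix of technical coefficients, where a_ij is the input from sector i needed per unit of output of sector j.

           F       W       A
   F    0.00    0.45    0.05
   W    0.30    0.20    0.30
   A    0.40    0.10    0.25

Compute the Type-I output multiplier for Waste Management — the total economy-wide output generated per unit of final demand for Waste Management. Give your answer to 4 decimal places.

I − A =
  [   1.00    -0.45    -0.05]
  [  -0.30     0.80    -0.30]
  [  -0.40    -0.10     0.75]
Cofactors of I−A, C_ij = (−1)^(i+j)·(minor ij) (rows/columns in the sector order above):
  C_11 = (0.80)(0.75) − (-0.30)(-0.10) = 0.5700
  C_12 = −[(-0.30)(0.75) − (-0.30)(-0.40)] = 0.3450
  C_13 = (-0.30)(-0.10) − (0.80)(-0.40) = 0.3500
  C_21 = −[(-0.45)(0.75) − (-0.05)(-0.10)] = 0.3425
  C_22 = (1.00)(0.75) − (-0.05)(-0.40) = 0.7300
  C_23 = −[(1.00)(-0.10) − (-0.45)(-0.40)] = 0.2800
  C_31 = (-0.45)(-0.30) − (-0.05)(0.80) = 0.1750
  C_32 = −[(1.00)(-0.30) − (-0.05)(-0.30)] = 0.3150
  C_33 = (1.00)(0.80) − (-0.45)(-0.30) = 0.6650
det(I−A) = Σ_j (I−A)_1j·C_1j = (1.00)(0.5700) + (-0.45)(0.3450) + (-0.05)(0.3500) = 0.39725
adj(I−A) = Cᵀ =
  [ 0.5700   0.3425   0.1750]
  [ 0.3450   0.7300   0.3150]
  [ 0.3500   0.2800   0.6650]
(I − A)⁻¹ = adj(I−A) / det(I−A) ≈
  [   1.43486     0.86218     0.44053]
  [   0.86847     1.83763     0.79295]
  [   0.88106     0.70485     1.67401]
The output multiplier for sector j is the column-j sum of the Leontief inverse (I − A)⁻¹ = adj(I−A) / det(I−A).
Column W of adj(I−A): (0.3425, 0.7300, 0.2800); det(I−A) = 0.39725.
m_W = (0.3425 + 0.7300 + 0.2800) / 0.39725 = 1.3525 / 0.39725 ≈ 3.4047.

m_W = 3.4047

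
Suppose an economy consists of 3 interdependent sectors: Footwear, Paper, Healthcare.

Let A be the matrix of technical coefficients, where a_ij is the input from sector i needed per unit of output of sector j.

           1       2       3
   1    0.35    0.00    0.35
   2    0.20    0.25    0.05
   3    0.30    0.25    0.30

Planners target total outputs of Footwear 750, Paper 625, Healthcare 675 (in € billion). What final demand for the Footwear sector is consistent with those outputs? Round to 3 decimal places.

I − A =
  [   0.65     0.00    -0.35]
  [  -0.20     0.75    -0.05]
  [  -0.30    -0.25     0.70]
d = (I − A) x:
  d_1 = (+0.65)·750 + (+0.00)·625 + (-0.35)·675 = 251.250
  d_2 = (-0.20)·750 + (+0.75)·625 + (-0.05)·675 = 285.000
  d_3 = (-0.30)·750 + (-0.25)·625 + (+0.70)·675 = 91.250

d_1 = 251.250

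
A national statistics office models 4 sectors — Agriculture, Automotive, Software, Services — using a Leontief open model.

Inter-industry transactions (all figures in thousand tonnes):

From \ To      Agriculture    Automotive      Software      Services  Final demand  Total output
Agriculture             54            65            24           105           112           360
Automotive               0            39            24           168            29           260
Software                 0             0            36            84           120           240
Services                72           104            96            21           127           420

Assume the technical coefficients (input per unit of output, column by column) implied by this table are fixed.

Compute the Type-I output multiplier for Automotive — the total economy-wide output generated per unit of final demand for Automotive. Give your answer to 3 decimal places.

Technical coefficients a_ij = z_ij / X_j:
  a_11 = 54/360 = 0.15, a_21 = 0/360 = 0.00, a_31 = 0/360 = 0.00, a_41 = 72/360 = 0.20
  a_12 = 65/260 = 0.25, a_22 = 39/260 = 0.15, a_32 = 0/260 = 0.00, a_42 = 104/260 = 0.40
  a_13 = 24/240 = 0.10, a_23 = 24/240 = 0.10, a_33 = 36/240 = 0.15, a_43 = 96/240 = 0.40
  a_14 = 105/420 = 0.25, a_24 = 168/420 = 0.40, a_34 = 84/420 = 0.20, a_44 = 21/420 = 0.05
I − A =
  [   0.85    -0.25    -0.10    -0.25]
  [   0.00     0.85    -0.10    -0.40]
  [   0.00     0.00     0.85    -0.20]
  [  -0.20    -0.40    -0.40     0.95]
Compute the cofactors C_ij = (−1)^(i+j)·(3×3 minor ij) of I−A; the adjugate is their transpose:
adj(I−A) = Cᵀ =
  [ 0.474375   0.274875   0.223500   0.287625]
  [ 0.072000   0.571875   0.219750   0.306000]
  [ 0.034000   0.078000   0.487875   0.144500]
  [ 0.144500   0.331500   0.345000   0.614125]
det(I−A) = Σ_j (I−A)_1j·C_1j = (0.85)(0.474375) + (-0.25)(0.072000) + (-0.10)(0.034000) + (-0.25)(0.144500) = 0.34569375
(I − A)⁻¹ = adj(I−A) / det(I−A) ≈
  [   1.3722     0.7951     0.6465     0.8320]
  [   0.2083     1.6543     0.6357     0.8852]
  [   0.0984     0.2256     1.4113     0.4180]
  [   0.4180     0.9589     0.9980     1.7765]
The output multiplier for sector j is the column-j sum of the Leontief inverse (I − A)⁻¹ = adj(I−A) / det(I−A).
Column 2 of adj(I−A): (0.274875, 0.571875, 0.078000, 0.331500); det(I−A) = 0.34569375.
m_2 = (0.274875 + 0.571875 + 0.078000 + 0.331500) / 0.34569375 = 1.25625 / 0.34569375 ≈ 3.634.

m_2 = 3.634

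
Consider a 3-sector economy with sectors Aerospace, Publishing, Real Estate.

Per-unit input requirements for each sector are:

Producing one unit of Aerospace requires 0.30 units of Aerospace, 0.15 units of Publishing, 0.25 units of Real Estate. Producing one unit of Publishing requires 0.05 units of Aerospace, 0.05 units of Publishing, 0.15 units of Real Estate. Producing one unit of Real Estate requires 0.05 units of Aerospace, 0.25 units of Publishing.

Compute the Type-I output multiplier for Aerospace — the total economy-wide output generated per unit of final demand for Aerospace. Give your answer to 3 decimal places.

I − A =
  [   0.70    -0.05    -0.05]
  [  -0.15     0.95    -0.25]
  [  -0.25    -0.15     1.00]
Cofactors of I−A, C_ij = (−1)^(i+j)·(minor ij) (rows/columns in the sector order above):
  C_11 = (0.95)(1.00) − (-0.25)(-0.15) = 0.9125
  C_12 = −[(-0.15)(1.00) − (-0.25)(-0.25)] = 0.2125
  C_13 = (-0.15)(-0.15) − (0.95)(-0.25) = 0.2600
  C_21 = −[(-0.05)(1.00) − (-0.05)(-0.15)] = 0.0575
  C_22 = (0.70)(1.00) − (-0.05)(-0.25) = 0.6875
  C_23 = −[(0.70)(-0.15) − (-0.05)(-0.25)] = 0.1175
  C_31 = (-0.05)(-0.25) − (-0.05)(0.95) = 0.0600
  C_32 = −[(0.70)(-0.25) − (-0.05)(-0.15)] = 0.1825
  C_33 = (0.70)(0.95) − (-0.05)(-0.15) = 0.6575
det(I−A) = Σ_j (I−A)_1j·C_1j = (0.70)(0.9125) + (-0.05)(0.2125) + (-0.05)(0.2600) = 0.615125
adj(I−A) = Cᵀ =
  [ 0.9125   0.0575   0.0600]
  [ 0.2125   0.6875   0.1825]
  [ 0.2600   0.1175   0.6575]
(I − A)⁻¹ = adj(I−A) / det(I−A) ≈
  [   1.4834     0.0935     0.0975]
  [   0.3455     1.1177     0.2967]
  [   0.4227     0.1910     1.0689]
The output multiplier for sector j is the column-j sum of the Leontief inverse (I − A)⁻¹ = adj(I−A) / det(I−A).
Column 1 of adj(I−A): (0.9125, 0.2125, 0.2600); det(I−A) = 0.615125.
m_1 = (0.9125 + 0.2125 + 0.2600) / 0.615125 = 1.385 / 0.615125 ≈ 2.252.

m_1 = 2.252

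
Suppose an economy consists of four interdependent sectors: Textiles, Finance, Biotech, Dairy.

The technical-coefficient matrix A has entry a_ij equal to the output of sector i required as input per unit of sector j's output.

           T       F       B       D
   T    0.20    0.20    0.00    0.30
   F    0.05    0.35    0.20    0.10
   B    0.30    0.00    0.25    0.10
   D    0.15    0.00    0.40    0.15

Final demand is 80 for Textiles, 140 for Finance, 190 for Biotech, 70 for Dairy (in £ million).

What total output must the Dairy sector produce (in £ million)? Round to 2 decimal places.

I − A =
  [   0.80    -0.20     0.00    -0.30]
  [  -0.05     0.65    -0.20    -0.10]
  [  -0.30     0.00     0.75    -0.10]
  [  -0.15     0.00    -0.40     0.85]
Compute the cofactors C_ij = (−1)^(i+j)·(3×3 minor ij) of I−A; the adjugate is their transpose:
adj(I−A) = Cᵀ =
  [ 0.388375   0.119500   0.120000   0.165250]
  [ 0.107125   0.408250   0.165000   0.105250]
  [ 0.175500   0.054000   0.401250   0.115500]
  [ 0.151125   0.046500   0.210000   0.370500]
det(I−A) = Σ_j (I−A)_1j·C_1j = (0.80)(0.388375) + (-0.20)(0.107125) + (0.00)(0.175500) + (-0.30)(0.151125) = 0.2439375
(I − A)⁻¹ = adj(I−A) / det(I−A) ≈
  [   1.5921     0.4899     0.4919     0.6774]
  [   0.4391     1.6736     0.6764     0.4315]
  [   0.7194     0.2214     1.6449     0.4735]
  [   0.6195     0.1906     0.8609     1.5188]
x = (I − A)⁻¹ d = adj(I−A)·d / det(I−A), with det(I−A) = 0.2439375:
  x_T = (0.388375·80 + 0.119500·140 + 0.120000·190 + 0.165250·70) / 0.2439375 = 82.1675 / 0.2439375 ≈ 336.84
  x_F = (0.107125·80 + 0.408250·140 + 0.165000·190 + 0.105250·70) / 0.2439375 = 104.4425 / 0.2439375 ≈ 428.15
  x_B = (0.175500·80 + 0.054000·140 + 0.401250·190 + 0.115500·70) / 0.2439375 = 105.9225 / 0.2439375 ≈ 434.22
  x_D = (0.151125·80 + 0.046500·140 + 0.210000·190 + 0.370500·70) / 0.2439375 = 84.435 / 0.2439375 ≈ 346.13

x_D = 346.13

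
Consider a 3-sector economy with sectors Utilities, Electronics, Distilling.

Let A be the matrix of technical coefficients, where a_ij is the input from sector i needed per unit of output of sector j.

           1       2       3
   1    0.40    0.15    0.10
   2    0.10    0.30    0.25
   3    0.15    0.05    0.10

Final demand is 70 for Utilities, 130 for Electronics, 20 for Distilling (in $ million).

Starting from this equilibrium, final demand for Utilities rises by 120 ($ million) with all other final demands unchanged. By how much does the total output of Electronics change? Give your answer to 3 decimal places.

Δx_2 = 44.950

I − A =
  [   0.60    -0.15    -0.10]
  [  -0.10     0.70    -0.25]
  [  -0.15    -0.05     0.90]
Cofactors of I−A, C_ij = (−1)^(i+j)·(minor ij) (rows/columns in the sector order above):
  C_11 = (0.70)(0.90) − (-0.25)(-0.05) = 0.6175
  C_12 = −[(-0.10)(0.90) − (-0.25)(-0.15)] = 0.1275
  C_13 = (-0.10)(-0.05) − (0.70)(-0.15) = 0.1100
  C_21 = −[(-0.15)(0.90) − (-0.10)(-0.05)] = 0.1400
  C_22 = (0.60)(0.90) − (-0.10)(-0.15) = 0.5250
  C_23 = −[(0.60)(-0.05) − (-0.15)(-0.15)] = 0.0525
  C_31 = (-0.15)(-0.25) − (-0.10)(0.70) = 0.1075
  C_32 = −[(0.60)(-0.25) − (-0.10)(-0.10)] = 0.1600
  C_33 = (0.60)(0.70) − (-0.15)(-0.10) = 0.4050
det(I−A) = Σ_j (I−A)_1j·C_1j = (0.60)(0.6175) + (-0.15)(0.1275) + (-0.10)(0.1100) = 0.340375
adj(I−A) = Cᵀ =
  [ 0.6175   0.1400   0.1075]
  [ 0.1275   0.5250   0.1600]
  [ 0.1100   0.0525   0.4050]
(I − A)⁻¹ = adj(I−A) / det(I−A) ≈
  [   1.8142     0.4113     0.3158]
  [   0.3746     1.5424     0.4701]
  [   0.3232     0.1542     1.1899]
Δx = (I − A)⁻¹ Δd with Δd having +120 in the Utilities component and 0 elsewhere.
So Δx_2 = L_21 · (+120), where L_21 = adj(I−A)_21 / det(I−A) = 0.1275 / 0.340375.
Δx_2 = 0.1275 × (+120) / 0.340375 = 15.30 / 0.340375 ≈ 44.950.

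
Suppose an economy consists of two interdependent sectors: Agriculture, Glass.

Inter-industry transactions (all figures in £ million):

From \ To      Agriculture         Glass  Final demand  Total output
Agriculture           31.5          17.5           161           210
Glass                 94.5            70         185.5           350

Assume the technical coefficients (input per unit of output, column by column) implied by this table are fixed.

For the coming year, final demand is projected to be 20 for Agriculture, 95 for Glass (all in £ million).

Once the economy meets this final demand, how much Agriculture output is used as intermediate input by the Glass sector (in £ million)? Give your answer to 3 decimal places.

z_AG = 6.825

Technical coefficients a_ij = z_ij / X_j:
  a_AA = 31.5/210 = 0.15, a_GA = 94.5/210 = 0.45
  a_AG = 17.5/350 = 0.05, a_GG = 70/350 = 0.20
I − A =
  [   0.85    -0.05]
  [  -0.45     0.80]
det(I−A) = (0.85)(0.80) − (-0.05)(-0.45) = 0.6575
adj(I−A) = [[0.80, 0.05], [0.45, 0.85]]
(I − A)⁻¹ = adj(I−A) / det(I−A) ≈
  [   1.2167     0.0760]
  [   0.6844     1.2928]
First solve x = (I − A)⁻¹ d = adj(I−A)·d / det(I−A); in particular x_G = (0.45·20 + 0.85·95) / 0.6575 = 89.75 / 0.6575 ≈ 136.50190.
Intermediate flow from A to G: z_AG = a_AG · x_G = 0.05 × 89.75 / 0.6575 = 4.4875 / 0.6575 ≈ 6.825.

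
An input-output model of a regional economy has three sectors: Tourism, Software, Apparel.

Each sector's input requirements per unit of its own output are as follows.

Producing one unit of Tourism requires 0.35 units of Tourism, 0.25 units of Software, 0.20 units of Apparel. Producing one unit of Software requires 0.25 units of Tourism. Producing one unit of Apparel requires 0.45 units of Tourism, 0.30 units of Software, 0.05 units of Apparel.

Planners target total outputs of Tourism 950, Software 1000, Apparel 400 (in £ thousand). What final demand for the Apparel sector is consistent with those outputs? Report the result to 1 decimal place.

d_3 = 190.0

I − A =
  [   0.65    -0.25    -0.45]
  [  -0.25     1.00    -0.30]
  [  -0.20     0.00     0.95]
d = (I − A) x:
  d_1 = (+0.65)·950 + (-0.25)·1000 + (-0.45)·400 = 187.5
  d_2 = (-0.25)·950 + (+1.00)·1000 + (-0.30)·400 = 642.5
  d_3 = (-0.20)·950 + (+0.00)·1000 + (+0.95)·400 = 190.0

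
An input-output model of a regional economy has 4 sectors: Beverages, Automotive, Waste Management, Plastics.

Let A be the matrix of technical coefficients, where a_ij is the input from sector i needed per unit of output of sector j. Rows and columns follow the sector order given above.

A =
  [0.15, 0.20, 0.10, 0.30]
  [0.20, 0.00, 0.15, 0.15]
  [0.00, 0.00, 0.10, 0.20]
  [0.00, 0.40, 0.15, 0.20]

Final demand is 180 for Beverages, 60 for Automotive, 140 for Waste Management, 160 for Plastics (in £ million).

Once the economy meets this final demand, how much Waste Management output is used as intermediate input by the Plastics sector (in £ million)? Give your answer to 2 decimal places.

I − A =
  [   0.85    -0.20    -0.10    -0.30]
  [  -0.20     1.00    -0.15    -0.15]
  [   0.00     0.00     0.90    -0.20]
  [   0.00    -0.40    -0.15     0.80]
Compute the cofactors C_ij = (−1)^(i+j)·(3×3 minor ij) of I−A; the adjugate is their transpose:
adj(I−A) = Cᵀ =
  [ 0.624000   0.254000   0.165500   0.323000]
  [ 0.138000   0.586500   0.146125   0.198250]
  [ 0.016000   0.068000   0.573000   0.162000]
  [ 0.072000   0.306000   0.180500   0.729000]
det(I−A) = Σ_j (I−A)_1j·C_1j = (0.85)(0.624000) + (-0.20)(0.138000) + (-0.10)(0.016000) + (-0.30)(0.072000) = 0.4796
(I − A)⁻¹ = adj(I−A) / det(I−A) ≈
  [   1.3011     0.5296     0.3451     0.6735]
  [   0.2877     1.2229     0.3047     0.4134]
  [   0.0334     0.1418     1.1947     0.3378]
  [   0.1501     0.6380     0.3764     1.5200]
First solve x = (I − A)⁻¹ d = adj(I−A)·d / det(I−A); in particular x_4 = (0.072000·180 + 0.306000·60 + 0.180500·140 + 0.729000·160) / 0.4796 = 173.23 / 0.4796 ≈ 361.1968.
Intermediate flow from 3 to 4: z_34 = a_34 · x_4 = 0.20 × 173.23 / 0.4796 = 34.646 / 0.4796 ≈ 72.24.

z_34 = 72.24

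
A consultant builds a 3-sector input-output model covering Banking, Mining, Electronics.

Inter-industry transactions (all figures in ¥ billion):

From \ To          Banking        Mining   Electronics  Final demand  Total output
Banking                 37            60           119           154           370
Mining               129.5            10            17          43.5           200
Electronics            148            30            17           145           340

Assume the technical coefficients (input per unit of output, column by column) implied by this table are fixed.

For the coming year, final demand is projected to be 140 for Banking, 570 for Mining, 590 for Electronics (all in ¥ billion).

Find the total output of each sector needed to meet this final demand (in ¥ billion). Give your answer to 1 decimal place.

Technical coefficients a_ij = z_ij / X_j:
  a_11 = 37/370 = 0.10, a_21 = 129.5/370 = 0.35, a_31 = 148/370 = 0.40
  a_12 = 60/200 = 0.30, a_22 = 10/200 = 0.05, a_32 = 30/200 = 0.15
  a_13 = 119/340 = 0.35, a_23 = 17/340 = 0.05, a_33 = 17/340 = 0.05
I − A =
  [   0.90    -0.30    -0.35]
  [  -0.35     0.95    -0.05]
  [  -0.40    -0.15     0.95]
Cofactors of I−A, C_ij = (−1)^(i+j)·(minor ij) (rows/columns in the sector order above):
  C_11 = (0.95)(0.95) − (-0.05)(-0.15) = 0.8950
  C_12 = −[(-0.35)(0.95) − (-0.05)(-0.40)] = 0.3525
  C_13 = (-0.35)(-0.15) − (0.95)(-0.40) = 0.4325
  C_21 = −[(-0.30)(0.95) − (-0.35)(-0.15)] = 0.3375
  C_22 = (0.90)(0.95) − (-0.35)(-0.40) = 0.7150
  C_23 = −[(0.90)(-0.15) − (-0.30)(-0.40)] = 0.2550
  C_31 = (-0.30)(-0.05) − (-0.35)(0.95) = 0.3475
  C_32 = −[(0.90)(-0.05) − (-0.35)(-0.35)] = 0.1675
  C_33 = (0.90)(0.95) − (-0.30)(-0.35) = 0.7500
det(I−A) = Σ_j (I−A)_1j·C_1j = (0.90)(0.8950) + (-0.30)(0.3525) + (-0.35)(0.4325) = 0.548375
adj(I−A) = Cᵀ =
  [ 0.8950   0.3375   0.3475]
  [ 0.3525   0.7150   0.1675]
  [ 0.4325   0.2550   0.7500]
(I − A)⁻¹ = adj(I−A) / det(I−A) ≈
  [   1.6321     0.6155     0.6337]
  [   0.6428     1.3039     0.3054]
  [   0.7887     0.4650     1.3677]
x = (I − A)⁻¹ d = adj(I−A)·d / det(I−A), with det(I−A) = 0.548375:
  x_1 = (0.8950·140 + 0.3375·570 + 0.3475·590) / 0.548375 = 522.70 / 0.548375 ≈ 953.2
  x_2 = (0.3525·140 + 0.7150·570 + 0.1675·590) / 0.548375 = 555.725 / 0.548375 ≈ 1013.4
  x_3 = (0.4325·140 + 0.2550·570 + 0.7500·590) / 0.548375 = 648.40 / 0.548375 ≈ 1182.4

x_1 = 953.2, x_2 = 1013.4, x_3 = 1182.4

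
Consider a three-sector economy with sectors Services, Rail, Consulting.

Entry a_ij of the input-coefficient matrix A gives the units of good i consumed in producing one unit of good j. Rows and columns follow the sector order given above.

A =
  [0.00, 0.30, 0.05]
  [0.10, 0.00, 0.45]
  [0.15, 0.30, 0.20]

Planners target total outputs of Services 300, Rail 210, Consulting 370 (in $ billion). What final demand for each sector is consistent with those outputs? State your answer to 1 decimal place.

I − A =
  [   1.00    -0.30    -0.05]
  [  -0.10     1.00    -0.45]
  [  -0.15    -0.30     0.80]
d = (I − A) x:
  d_1 = (+1.00)·300 + (-0.30)·210 + (-0.05)·370 = 218.5
  d_2 = (-0.10)·300 + (+1.00)·210 + (-0.45)·370 = 13.5
  d_3 = (-0.15)·300 + (-0.30)·210 + (+0.80)·370 = 188.0

d_1 = 218.5, d_2 = 13.5, d_3 = 188.0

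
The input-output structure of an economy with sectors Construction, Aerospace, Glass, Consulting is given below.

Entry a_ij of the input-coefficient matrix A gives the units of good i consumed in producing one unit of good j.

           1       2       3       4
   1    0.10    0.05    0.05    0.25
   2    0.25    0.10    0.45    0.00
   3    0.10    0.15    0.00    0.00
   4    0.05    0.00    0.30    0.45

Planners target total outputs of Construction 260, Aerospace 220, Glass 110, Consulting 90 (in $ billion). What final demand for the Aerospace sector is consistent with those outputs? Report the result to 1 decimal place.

d_2 = 83.5

I − A =
  [   0.90    -0.05    -0.05    -0.25]
  [  -0.25     0.90    -0.45     0.00]
  [  -0.10    -0.15     1.00     0.00]
  [  -0.05     0.00    -0.30     0.55]
d = (I − A) x:
  d_1 = (+0.90)·260 + (-0.05)·220 + (-0.05)·110 + (-0.25)·90 = 195.0
  d_2 = (-0.25)·260 + (+0.90)·220 + (-0.45)·110 + (+0.00)·90 = 83.5
  d_3 = (-0.10)·260 + (-0.15)·220 + (+1.00)·110 + (+0.00)·90 = 51.0
  d_4 = (-0.05)·260 + (+0.00)·220 + (-0.30)·110 + (+0.55)·90 = 3.5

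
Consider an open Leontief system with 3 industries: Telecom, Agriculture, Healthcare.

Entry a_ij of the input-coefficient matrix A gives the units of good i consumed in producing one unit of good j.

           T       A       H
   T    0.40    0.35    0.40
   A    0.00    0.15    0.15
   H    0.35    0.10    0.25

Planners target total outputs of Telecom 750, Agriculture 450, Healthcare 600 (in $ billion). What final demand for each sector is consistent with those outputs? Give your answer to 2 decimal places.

I − A =
  [   0.60    -0.35    -0.40]
  [   0.00     0.85    -0.15]
  [  -0.35    -0.10     0.75]
d = (I − A) x:
  d_T = (+0.60)·750 + (-0.35)·450 + (-0.40)·600 = 52.50
  d_A = (+0.00)·750 + (+0.85)·450 + (-0.15)·600 = 292.50
  d_H = (-0.35)·750 + (-0.10)·450 + (+0.75)·600 = 142.50

d_T = 52.50, d_A = 292.50, d_H = 142.50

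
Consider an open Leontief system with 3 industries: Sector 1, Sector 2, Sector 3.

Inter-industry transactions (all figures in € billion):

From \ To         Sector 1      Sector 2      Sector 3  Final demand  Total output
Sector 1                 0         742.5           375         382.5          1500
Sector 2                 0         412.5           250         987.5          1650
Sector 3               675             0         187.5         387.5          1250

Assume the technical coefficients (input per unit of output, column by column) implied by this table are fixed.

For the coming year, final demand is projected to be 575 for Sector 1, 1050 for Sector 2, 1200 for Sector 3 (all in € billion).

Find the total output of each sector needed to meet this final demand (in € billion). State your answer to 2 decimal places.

x_1 = 2312.03, x_2 = 2102.87, x_3 = 2635.78

Technical coefficients a_ij = z_ij / X_j:
  a_11 = 0/1500 = 0.00, a_21 = 0/1500 = 0.00, a_31 = 675/1500 = 0.45
  a_12 = 742.5/1650 = 0.45, a_22 = 412.5/1650 = 0.25, a_32 = 0/1650 = 0.00
  a_13 = 375/1250 = 0.30, a_23 = 250/1250 = 0.20, a_33 = 187.5/1250 = 0.15
I − A =
  [   1.00    -0.45    -0.30]
  [   0.00     0.75    -0.20]
  [  -0.45     0.00     0.85]
Cofactors of I−A, C_ij = (−1)^(i+j)·(minor ij) (rows/columns in the sector order above):
  C_11 = (0.75)(0.85) − (-0.20)(0.00) = 0.6375
  C_12 = −[(0.00)(0.85) − (-0.20)(-0.45)] = 0.0900
  C_13 = (0.00)(0.00) − (0.75)(-0.45) = 0.3375
  C_21 = −[(-0.45)(0.85) − (-0.30)(0.00)] = 0.3825
  C_22 = (1.00)(0.85) − (-0.30)(-0.45) = 0.7150
  C_23 = −[(1.00)(0.00) − (-0.45)(-0.45)] = 0.2025
  C_31 = (-0.45)(-0.20) − (-0.30)(0.75) = 0.3150
  C_32 = −[(1.00)(-0.20) − (-0.30)(0.00)] = 0.2000
  C_33 = (1.00)(0.75) − (-0.45)(0.00) = 0.7500
det(I−A) = Σ_j (I−A)_1j·C_1j = (1.00)(0.6375) + (-0.45)(0.0900) + (-0.30)(0.3375) = 0.49575
adj(I−A) = Cᵀ =
  [ 0.6375   0.3825   0.3150]
  [ 0.0900   0.7150   0.2000]
  [ 0.3375   0.2025   0.7500]
(I − A)⁻¹ = adj(I−A) / det(I−A) ≈
  [   1.2859     0.7716     0.6354]
  [   0.1815     1.4423     0.4034]
  [   0.6808     0.4085     1.5129]
x = (I − A)⁻¹ d = adj(I−A)·d / det(I−A), with det(I−A) = 0.49575:
  x_1 = (0.6375·575 + 0.3825·1050 + 0.3150·1200) / 0.49575 = 1146.1875 / 0.49575 ≈ 2312.03
  x_2 = (0.0900·575 + 0.7150·1050 + 0.2000·1200) / 0.49575 = 1042.50 / 0.49575 ≈ 2102.87
  x_3 = (0.3375·575 + 0.2025·1050 + 0.7500·1200) / 0.49575 = 1306.6875 / 0.49575 ≈ 2635.78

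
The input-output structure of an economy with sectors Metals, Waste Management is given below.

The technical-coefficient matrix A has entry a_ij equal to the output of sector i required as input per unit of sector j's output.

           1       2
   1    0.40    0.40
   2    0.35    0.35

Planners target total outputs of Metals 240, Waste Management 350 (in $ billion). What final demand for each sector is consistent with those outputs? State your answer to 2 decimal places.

I − A =
  [   0.60    -0.40]
  [  -0.35     0.65]
d = (I − A) x:
  d_1 = (+0.60)·240 + (-0.40)·350 = 4.00
  d_2 = (-0.35)·240 + (+0.65)·350 = 143.50

d_1 = 4.00, d_2 = 143.50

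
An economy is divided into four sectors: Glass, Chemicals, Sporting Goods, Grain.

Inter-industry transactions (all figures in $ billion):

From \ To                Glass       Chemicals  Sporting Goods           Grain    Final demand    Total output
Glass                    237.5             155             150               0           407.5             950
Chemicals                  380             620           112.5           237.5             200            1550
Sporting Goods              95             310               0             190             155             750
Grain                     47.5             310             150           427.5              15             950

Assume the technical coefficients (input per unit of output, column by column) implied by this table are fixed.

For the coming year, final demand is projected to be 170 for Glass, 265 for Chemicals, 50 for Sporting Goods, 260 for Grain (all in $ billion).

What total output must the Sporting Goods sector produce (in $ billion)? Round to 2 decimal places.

Technical coefficients a_ij = z_ij / X_j:
  a_11 = 237.5/950 = 0.25, a_21 = 380/950 = 0.40, a_31 = 95/950 = 0.10, a_41 = 47.5/950 = 0.05
  a_12 = 155/1550 = 0.10, a_22 = 620/1550 = 0.40, a_32 = 310/1550 = 0.20, a_42 = 310/1550 = 0.20
  a_13 = 150/750 = 0.20, a_23 = 112.5/750 = 0.15, a_33 = 0/750 = 0.00, a_43 = 150/750 = 0.20
  a_14 = 0/950 = 0.00, a_24 = 237.5/950 = 0.25, a_34 = 190/950 = 0.20, a_44 = 427.5/950 = 0.45
I − A =
  [   0.75    -0.10    -0.20     0.00]
  [  -0.40     0.60    -0.15    -0.25]
  [  -0.10    -0.20     1.00    -0.20]
  [  -0.05    -0.20    -0.20     0.55]
Compute the cofactors C_ij = (−1)^(i+j)·(3×3 minor ij) of I−A; the adjugate is their transpose:
adj(I−A) = Cᵀ =
  [ 0.223500   0.081000   0.069250   0.062000]
  [ 0.231250   0.369500   0.145875   0.221000]
  [ 0.096500   0.119000   0.186750   0.122000]
  [ 0.139500   0.185000   0.127250   0.358000]
det(I−A) = Σ_j (I−A)_1j·C_1j = (0.75)(0.223500) + (-0.10)(0.231250) + (-0.20)(0.096500) + (0.00)(0.139500) = 0.1252
(I − A)⁻¹ = adj(I−A) / det(I−A) ≈
  [   1.7851     0.6470     0.5531     0.4952]
  [   1.8470     2.9513     1.1651     1.7652]
  [   0.7708     0.9505     1.4916     0.9744]
  [   1.1142     1.4776     1.0164     2.8594]
x = (I − A)⁻¹ d = adj(I−A)·d / det(I−A), with det(I−A) = 0.1252:
  x_1 = (0.223500·170 + 0.081000·265 + 0.069250·50 + 0.062000·260) / 0.1252 = 79.0425 / 0.1252 ≈ 631.33
  x_2 = (0.231250·170 + 0.369500·265 + 0.145875·50 + 0.221000·260) / 0.1252 = 201.98375 / 0.1252 ≈ 1613.29
  x_3 = (0.096500·170 + 0.119000·265 + 0.186750·50 + 0.122000·260) / 0.1252 = 88.9975 / 0.1252 ≈ 710.84
  x_4 = (0.139500·170 + 0.185000·265 + 0.127250·50 + 0.358000·260) / 0.1252 = 172.1825 / 0.1252 ≈ 1375.26

x_3 = 710.84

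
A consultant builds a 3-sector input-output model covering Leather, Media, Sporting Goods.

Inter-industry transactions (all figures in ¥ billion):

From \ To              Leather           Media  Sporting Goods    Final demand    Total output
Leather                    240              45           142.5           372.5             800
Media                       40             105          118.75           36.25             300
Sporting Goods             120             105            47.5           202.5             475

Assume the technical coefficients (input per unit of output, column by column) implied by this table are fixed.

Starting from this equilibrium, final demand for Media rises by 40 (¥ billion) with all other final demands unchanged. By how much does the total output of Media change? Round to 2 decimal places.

Δx_2 = 77.64

Technical coefficients a_ij = z_ij / X_j:
  a_11 = 240/800 = 0.30, a_21 = 40/800 = 0.05, a_31 = 120/800 = 0.15
  a_12 = 45/300 = 0.15, a_22 = 105/300 = 0.35, a_32 = 105/300 = 0.35
  a_13 = 142.5/475 = 0.30, a_23 = 118.75/475 = 0.25, a_33 = 47.5/475 = 0.10
I − A =
  [   0.70    -0.15    -0.30]
  [  -0.05     0.65    -0.25]
  [  -0.15    -0.35     0.90]
Cofactors of I−A, C_ij = (−1)^(i+j)·(minor ij) (rows/columns in the sector order above):
  C_11 = (0.65)(0.90) − (-0.25)(-0.35) = 0.4975
  C_12 = −[(-0.05)(0.90) − (-0.25)(-0.15)] = 0.0825
  C_13 = (-0.05)(-0.35) − (0.65)(-0.15) = 0.1150
  C_21 = −[(-0.15)(0.90) − (-0.30)(-0.35)] = 0.2400
  C_22 = (0.70)(0.90) − (-0.30)(-0.15) = 0.5850
  C_23 = −[(0.70)(-0.35) − (-0.15)(-0.15)] = 0.2675
  C_31 = (-0.15)(-0.25) − (-0.30)(0.65) = 0.2325
  C_32 = −[(0.70)(-0.25) − (-0.30)(-0.05)] = 0.1900
  C_33 = (0.70)(0.65) − (-0.15)(-0.05) = 0.4475
det(I−A) = Σ_j (I−A)_1j·C_1j = (0.70)(0.4975) + (-0.15)(0.0825) + (-0.30)(0.1150) = 0.301375
adj(I−A) = Cᵀ =
  [ 0.4975   0.2400   0.2325]
  [ 0.0825   0.5850   0.1900]
  [ 0.1150   0.2675   0.4475]
(I − A)⁻¹ = adj(I−A) / det(I−A) ≈
  [   1.6508     0.7964     0.7715]
  [   0.2737     1.9411     0.6304]
  [   0.3816     0.8876     1.4849]
Δx = (I − A)⁻¹ Δd with Δd having +40 in the Media component and 0 elsewhere.
So Δx_2 = L_22 · (+40), where L_22 = adj(I−A)_22 / det(I−A) = 0.5850 / 0.301375.
Δx_2 = 0.5850 × (+40) / 0.301375 = 23.40 / 0.301375 ≈ 77.64.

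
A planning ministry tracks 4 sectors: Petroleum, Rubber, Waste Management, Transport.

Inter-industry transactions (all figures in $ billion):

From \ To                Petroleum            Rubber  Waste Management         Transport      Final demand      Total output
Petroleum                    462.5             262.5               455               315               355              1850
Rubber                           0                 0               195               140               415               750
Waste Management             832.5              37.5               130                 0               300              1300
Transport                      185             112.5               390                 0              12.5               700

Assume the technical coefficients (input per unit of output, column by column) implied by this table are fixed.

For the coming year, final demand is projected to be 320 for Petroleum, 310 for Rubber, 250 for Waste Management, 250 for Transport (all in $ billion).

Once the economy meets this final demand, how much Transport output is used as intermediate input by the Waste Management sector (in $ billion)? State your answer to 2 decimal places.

z_TW = 376.97

Technical coefficients a_ij = z_ij / X_j:
  a_PP = 462.5/1850 = 0.25, a_RP = 0/1850 = 0.00, a_WP = 832.5/1850 = 0.45, a_TP = 185/1850 = 0.10
  a_PR = 262.5/750 = 0.35, a_RR = 0/750 = 0.00, a_WR = 37.5/750 = 0.05, a_TR = 112.5/750 = 0.15
  a_PW = 455/1300 = 0.35, a_RW = 195/1300 = 0.15, a_WW = 130/1300 = 0.10, a_TW = 390/1300 = 0.30
  a_PT = 315/700 = 0.45, a_RT = 140/700 = 0.20, a_WT = 0/700 = 0.00, a_TT = 0/700 = 0.00
I − A =
  [   0.75    -0.35    -0.35    -0.45]
  [   0.00     1.00    -0.15    -0.20]
  [  -0.45    -0.05     0.90     0.00]
  [  -0.10    -0.15    -0.30     1.00]
Compute the cofactors C_ij = (−1)^(i+j)·(3×3 minor ij) of I−A; the adjugate is their transpose:
adj(I−A) = Cᵀ =
  [ 0.862500   0.400000   0.558125   0.468125]
  [ 0.112500   0.416250   0.157750   0.133875]
  [ 0.437500   0.223125   0.675500   0.241500]
  [ 0.234375   0.169375   0.282125   0.488250]
det(I−A) = Σ_j (I−A)_1j·C_1j = (0.75)(0.862500) + (-0.35)(0.112500) + (-0.35)(0.437500) + (-0.45)(0.234375) = 0.34890625
(I − A)⁻¹ = adj(I−A) / det(I−A) ≈
  [   2.4720     1.1464     1.5996     1.3417]
  [   0.3224     1.1930     0.4521     0.3837]
  [   1.2539     0.6395     1.9361     0.6922]
  [   0.6717     0.4854     0.8086     1.3994]
First solve x = (I − A)⁻¹ d = adj(I−A)·d / det(I−A); in particular x_W = (0.437500·320 + 0.223125·310 + 0.675500·250 + 0.241500·250) / 0.34890625 = 438.41875 / 0.34890625 ≈ 1256.5517.
Intermediate flow from T to W: z_TW = a_TW · x_W = 0.30 × 438.41875 / 0.34890625 = 131.525625 / 0.34890625 ≈ 376.97.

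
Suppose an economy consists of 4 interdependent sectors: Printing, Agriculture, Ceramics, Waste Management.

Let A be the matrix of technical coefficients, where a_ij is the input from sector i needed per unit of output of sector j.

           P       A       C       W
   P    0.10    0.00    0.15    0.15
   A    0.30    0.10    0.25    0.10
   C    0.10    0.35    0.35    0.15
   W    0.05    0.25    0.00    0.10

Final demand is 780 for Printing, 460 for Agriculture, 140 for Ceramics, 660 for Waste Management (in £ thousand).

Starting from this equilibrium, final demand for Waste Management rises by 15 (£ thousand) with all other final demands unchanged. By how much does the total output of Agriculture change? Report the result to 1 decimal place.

Δx_A = 5.8

I − A =
  [   0.90     0.00    -0.15    -0.15]
  [  -0.30     0.90    -0.25    -0.10]
  [  -0.10    -0.35     0.65    -0.15]
  [  -0.05    -0.25     0.00     0.90]
Compute the cofactors C_ij = (−1)^(i+j)·(3×3 minor ij) of I−A; the adjugate is their transpose:
adj(I−A) = Cᵀ =
  [ 0.422125   0.077250   0.127125   0.100125]
  [ 0.203125   0.507000   0.241875   0.130500]
  [ 0.192750   0.318375   0.688500   0.182250]
  [ 0.079875   0.145125   0.074250   0.418500]
det(I−A) = Σ_j (I−A)_1j·C_1j = (0.90)(0.422125) + (0.00)(0.203125) + (-0.15)(0.192750) + (-0.15)(0.079875) = 0.33901875
(I − A)⁻¹ = adj(I−A) / det(I−A) ≈
  [   1.2451     0.2279     0.3750     0.2953]
  [   0.5992     1.4955     0.7135     0.3849]
  [   0.5686     0.9391     2.0309     0.5376]
  [   0.2356     0.4281     0.2190     1.2344]
Δx = (I − A)⁻¹ Δd with Δd having +15 in the Waste Management component and 0 elsewhere.
So Δx_A = L_AW · (+15), where L_AW = adj(I−A)_AW / det(I−A) = 0.130500 / 0.33901875.
Δx_A = 0.130500 × (+15) / 0.33901875 = 1.9575 / 0.33901875 ≈ 5.8.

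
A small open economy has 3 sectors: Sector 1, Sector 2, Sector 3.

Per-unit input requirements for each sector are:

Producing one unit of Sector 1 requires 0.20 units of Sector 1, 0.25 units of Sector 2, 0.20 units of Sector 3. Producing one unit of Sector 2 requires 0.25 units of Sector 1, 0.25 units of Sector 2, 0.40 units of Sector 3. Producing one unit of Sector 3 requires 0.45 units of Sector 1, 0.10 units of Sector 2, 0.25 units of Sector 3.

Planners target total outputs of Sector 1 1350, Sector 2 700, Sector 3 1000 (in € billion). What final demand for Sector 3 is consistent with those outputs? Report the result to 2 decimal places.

d_3 = 200.00

I − A =
  [   0.80    -0.25    -0.45]
  [  -0.25     0.75    -0.10]
  [  -0.20    -0.40     0.75]
d = (I − A) x:
  d_1 = (+0.80)·1350 + (-0.25)·700 + (-0.45)·1000 = 455.00
  d_2 = (-0.25)·1350 + (+0.75)·700 + (-0.10)·1000 = 87.50
  d_3 = (-0.20)·1350 + (-0.40)·700 + (+0.75)·1000 = 200.00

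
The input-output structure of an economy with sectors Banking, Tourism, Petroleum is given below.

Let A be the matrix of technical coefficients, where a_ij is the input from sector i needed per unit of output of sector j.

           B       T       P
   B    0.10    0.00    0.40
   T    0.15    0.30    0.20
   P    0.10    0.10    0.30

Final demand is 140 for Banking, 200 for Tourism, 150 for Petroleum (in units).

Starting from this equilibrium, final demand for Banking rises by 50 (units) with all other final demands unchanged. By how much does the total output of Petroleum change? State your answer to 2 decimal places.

Δx_P = 10.93

I − A =
  [   0.90     0.00    -0.40]
  [  -0.15     0.70    -0.20]
  [  -0.10    -0.10     0.70]
Cofactors of I−A, C_ij = (−1)^(i+j)·(minor ij) (rows/columns in the sector order above):
  C_11 = (0.70)(0.70) − (-0.20)(-0.10) = 0.4700
  C_12 = −[(-0.15)(0.70) − (-0.20)(-0.10)] = 0.1250
  C_13 = (-0.15)(-0.10) − (0.70)(-0.10) = 0.0850
  C_21 = −[(0.00)(0.70) − (-0.40)(-0.10)] = 0.0400
  C_22 = (0.90)(0.70) − (-0.40)(-0.10) = 0.5900
  C_23 = −[(0.90)(-0.10) − (0.00)(-0.10)] = 0.0900
  C_31 = (0.00)(-0.20) − (-0.40)(0.70) = 0.2800
  C_32 = −[(0.90)(-0.20) − (-0.40)(-0.15)] = 0.2400
  C_33 = (0.90)(0.70) − (0.00)(-0.15) = 0.6300
det(I−A) = Σ_j (I−A)_1j·C_1j = (0.90)(0.4700) + (0.00)(0.1250) + (-0.40)(0.0850) = 0.3890
adj(I−A) = Cᵀ =
  [ 0.4700   0.0400   0.2800]
  [ 0.1250   0.5900   0.2400]
  [ 0.0850   0.0900   0.6300]
(I − A)⁻¹ = adj(I−A) / det(I−A) ≈
  [   1.2082     0.1028     0.7198]
  [   0.3213     1.5167     0.6170]
  [   0.2185     0.2314     1.6195]
Δx = (I − A)⁻¹ Δd with Δd having +50 in the Banking component and 0 elsewhere.
So Δx_P = L_PB · (+50), where L_PB = adj(I−A)_PB / det(I−A) = 0.0850 / 0.3890.
Δx_P = 0.0850 × (+50) / 0.3890 = 4.25 / 0.3890 ≈ 10.93.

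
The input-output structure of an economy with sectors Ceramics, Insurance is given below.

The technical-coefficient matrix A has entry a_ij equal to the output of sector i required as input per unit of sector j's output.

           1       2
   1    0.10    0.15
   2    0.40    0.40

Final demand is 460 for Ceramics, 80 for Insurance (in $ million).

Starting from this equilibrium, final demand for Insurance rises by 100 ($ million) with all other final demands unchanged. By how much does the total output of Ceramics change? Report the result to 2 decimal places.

Δx_1 = 31.25

I − A =
  [   0.90    -0.15]
  [  -0.40     0.60]
det(I−A) = (0.90)(0.60) − (-0.15)(-0.40) = 0.4800
adj(I−A) = [[0.60, 0.15], [0.40, 0.90]]
(I − A)⁻¹ = adj(I−A) / det(I−A) ≈
  [   1.2500     0.3125]
  [   0.8333     1.8750]
Δx = (I − A)⁻¹ Δd with Δd having +100 in the Insurance component and 0 elsewhere.
So Δx_1 = L_12 · (+100), where L_12 = adj(I−A)_12 / det(I−A) = 0.15 / 0.4800.
Δx_1 = 0.15 × (+100) / 0.4800 = 15.00 / 0.4800 = 31.25.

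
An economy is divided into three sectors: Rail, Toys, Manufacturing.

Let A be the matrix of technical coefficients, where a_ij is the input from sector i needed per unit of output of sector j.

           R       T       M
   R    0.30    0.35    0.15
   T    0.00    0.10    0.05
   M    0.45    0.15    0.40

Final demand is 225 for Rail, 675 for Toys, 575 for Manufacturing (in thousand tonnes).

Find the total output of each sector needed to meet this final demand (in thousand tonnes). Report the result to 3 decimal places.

x_R = 1198.315, x_T = 865.187, x_M = 2073.366

I − A =
  [   0.70    -0.35    -0.15]
  [   0.00     0.90    -0.05]
  [  -0.45    -0.15     0.60]
Cofactors of I−A, C_ij = (−1)^(i+j)·(minor ij) (rows/columns in the sector order above):
  C_11 = (0.90)(0.60) − (-0.05)(-0.15) = 0.5325
  C_12 = −[(0.00)(0.60) − (-0.05)(-0.45)] = 0.0225
  C_13 = (0.00)(-0.15) − (0.90)(-0.45) = 0.4050
  C_21 = −[(-0.35)(0.60) − (-0.15)(-0.15)] = 0.2325
  C_22 = (0.70)(0.60) − (-0.15)(-0.45) = 0.3525
  C_23 = −[(0.70)(-0.15) − (-0.35)(-0.45)] = 0.2625
  C_31 = (-0.35)(-0.05) − (-0.15)(0.90) = 0.1525
  C_32 = −[(0.70)(-0.05) − (-0.15)(0.00)] = 0.0350
  C_33 = (0.70)(0.90) − (-0.35)(0.00) = 0.6300
det(I−A) = Σ_j (I−A)_1j·C_1j = (0.70)(0.5325) + (-0.35)(0.0225) + (-0.15)(0.4050) = 0.304125
adj(I−A) = Cᵀ =
  [ 0.5325   0.2325   0.1525]
  [ 0.0225   0.3525   0.0350]
  [ 0.4050   0.2625   0.6300]
(I − A)⁻¹ = adj(I−A) / det(I−A) ≈
  [   1.7509     0.7645     0.5014]
  [   0.0740     1.1591     0.1151]
  [   1.3317     0.8631     2.0715]
x = (I − A)⁻¹ d = adj(I−A)·d / det(I−A), with det(I−A) = 0.304125:
  x_R = (0.5325·225 + 0.2325·675 + 0.1525·575) / 0.304125 = 364.4375 / 0.304125 ≈ 1198.315
  x_T = (0.0225·225 + 0.3525·675 + 0.0350·575) / 0.304125 = 263.125 / 0.304125 ≈ 865.187
  x_M = (0.4050·225 + 0.2625·675 + 0.6300·575) / 0.304125 = 630.5625 / 0.304125 ≈ 2073.366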